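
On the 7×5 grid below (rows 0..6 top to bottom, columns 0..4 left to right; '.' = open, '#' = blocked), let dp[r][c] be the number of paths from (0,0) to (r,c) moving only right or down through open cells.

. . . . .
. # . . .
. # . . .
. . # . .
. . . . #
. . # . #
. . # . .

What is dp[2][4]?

6

r\c   0   1   2   3   4
  0   1   1   1   1   1
  1   1   0   1   2   3
  2   1   0   1   3   6
  3   1   1   0   3   9
  4   1   2   2   5   0
  5   1   3   0   5   0
  6   1   4   0   5   5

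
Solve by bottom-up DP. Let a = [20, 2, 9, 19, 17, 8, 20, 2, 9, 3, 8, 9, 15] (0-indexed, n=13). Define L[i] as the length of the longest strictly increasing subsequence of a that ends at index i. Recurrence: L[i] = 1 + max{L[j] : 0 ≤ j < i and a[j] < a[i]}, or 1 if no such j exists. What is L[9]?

2

   i    0    1    2    3    4    5    6    7    8    9   10   11   12
a[i]   20    2    9   19   17    8   20    2    9    3    8    9   15
L[i]    1    1    2    3    3    2    4    1    3    2    3    4    5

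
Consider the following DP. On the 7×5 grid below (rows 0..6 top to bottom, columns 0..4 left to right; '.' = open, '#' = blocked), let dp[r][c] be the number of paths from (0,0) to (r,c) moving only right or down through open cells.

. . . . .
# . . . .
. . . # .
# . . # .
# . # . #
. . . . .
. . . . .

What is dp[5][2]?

1

r\c   0   1   2   3   4
  0   1   1   1   1   1
  1   0   1   2   3   4
  2   0   1   3   0   4
  3   0   1   4   0   4
  4   0   1   0   0   0
  5   0   1   1   1   1
  6   0   1   2   3   4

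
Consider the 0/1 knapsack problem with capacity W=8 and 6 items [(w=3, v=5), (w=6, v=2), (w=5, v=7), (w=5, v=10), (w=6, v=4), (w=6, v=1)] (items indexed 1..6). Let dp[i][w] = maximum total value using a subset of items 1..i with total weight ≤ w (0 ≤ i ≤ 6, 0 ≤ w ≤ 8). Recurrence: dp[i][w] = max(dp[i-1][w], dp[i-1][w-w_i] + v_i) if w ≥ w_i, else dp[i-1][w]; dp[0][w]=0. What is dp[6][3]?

i\w   0   1   2   3   4   5   6   7   8
  0   0   0   0   0   0   0   0   0   0
  1   0   0   0   5   5   5   5   5   5
  2   0   0   0   5   5   5   5   5   5
  3   0   0   0   5   5   7   7   7  12
  4   0   0   0   5   5  10  10  10  15
  5   0   0   0   5   5  10  10  10  15
  6   0   0   0   5   5  10  10  10  15

5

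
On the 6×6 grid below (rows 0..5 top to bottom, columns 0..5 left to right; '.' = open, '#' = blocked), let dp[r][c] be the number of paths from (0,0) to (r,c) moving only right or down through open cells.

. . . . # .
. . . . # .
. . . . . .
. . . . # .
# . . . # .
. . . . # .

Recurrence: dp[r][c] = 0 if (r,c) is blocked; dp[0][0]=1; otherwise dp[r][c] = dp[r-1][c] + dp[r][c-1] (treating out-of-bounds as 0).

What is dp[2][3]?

10

r\c   0   1   2   3   4   5
  0   1   1   1   1   0   0
  1   1   2   3   4   0   0
  2   1   3   6  10  10  10
  3   1   4  10  20   0  10
  4   0   4  14  34   0  10
  5   0   4  18  52   0  10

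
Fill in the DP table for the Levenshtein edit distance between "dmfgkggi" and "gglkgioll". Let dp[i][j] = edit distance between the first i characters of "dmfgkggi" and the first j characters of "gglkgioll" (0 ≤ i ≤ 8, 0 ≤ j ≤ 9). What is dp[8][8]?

7

   ''  g  g  l  k  g  i  o  l  l
''  0  1  2  3  4  5  6  7  8  9
 d  1  1  2  3  4  5  6  7  8  9
 m  2  2  2  3  4  5  6  7  8  9
 f  3  3  3  3  4  5  6  7  8  9
 g  4  3  3  4  4  4  5  6  7  8
 k  5  4  4  4  4  5  5  6  7  8
 g  6  5  4  5  5  4  5  6  7  8
 g  7  6  5  5  6  5  5  6  7  8
 i  8  7  6  6  6  6  5  6  7  8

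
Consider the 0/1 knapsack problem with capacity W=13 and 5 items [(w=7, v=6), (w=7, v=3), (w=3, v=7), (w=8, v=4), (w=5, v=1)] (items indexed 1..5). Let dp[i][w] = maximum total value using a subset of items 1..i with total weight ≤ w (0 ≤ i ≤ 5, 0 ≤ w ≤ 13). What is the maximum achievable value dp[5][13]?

i\w   0   1   2   3   4   5   6   7   8   9  10  11  12  13
  0   0   0   0   0   0   0   0   0   0   0   0   0   0   0
  1   0   0   0   0   0   0   0   6   6   6   6   6   6   6
  2   0   0   0   0   0   0   0   6   6   6   6   6   6   6
  3   0   0   0   7   7   7   7   7   7   7  13  13  13  13
  4   0   0   0   7   7   7   7   7   7   7  13  13  13  13
  5   0   0   0   7   7   7   7   7   8   8  13  13  13  13

13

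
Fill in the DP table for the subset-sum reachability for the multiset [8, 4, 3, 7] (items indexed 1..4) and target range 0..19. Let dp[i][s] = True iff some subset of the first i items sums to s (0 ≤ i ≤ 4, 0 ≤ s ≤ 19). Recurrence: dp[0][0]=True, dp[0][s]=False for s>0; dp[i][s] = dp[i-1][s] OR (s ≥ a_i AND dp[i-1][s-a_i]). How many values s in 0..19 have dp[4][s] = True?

i\s   0   1   2   3   4   5   6   7   8   9  10  11  12  13  14  15  16  17  18  19
  0   T   F   F   F   F   F   F   F   F   F   F   F   F   F   F   F   F   F   F   F
  1   T   F   F   F   F   F   F   F   T   F   F   F   F   F   F   F   F   F   F   F
  2   T   F   F   F   T   F   F   F   T   F   F   F   T   F   F   F   F   F   F   F
  3   T   F   F   T   T   F   F   T   T   F   F   T   T   F   F   T   F   F   F   F
  4   T   F   F   T   T   F   F   T   T   F   T   T   T   F   T   T   F   F   T   T

12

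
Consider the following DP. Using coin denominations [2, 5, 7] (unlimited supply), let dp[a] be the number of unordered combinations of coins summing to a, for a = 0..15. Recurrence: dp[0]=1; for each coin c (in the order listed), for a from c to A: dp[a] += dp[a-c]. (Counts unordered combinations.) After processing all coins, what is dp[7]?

2

after  coin     0     1     2     3     4     5     6     7     8     9    10    11    12    13    14    15
          2     1     0     1     0     1     0     1     0     1     0     1     0     1     0     1     0
          5     1     0     1     0     1     1     1     1     1     1     2     1     2     1     2     2
          7     1     0     1     0     1     1     1     2     1     2     2     2     3     2     4     3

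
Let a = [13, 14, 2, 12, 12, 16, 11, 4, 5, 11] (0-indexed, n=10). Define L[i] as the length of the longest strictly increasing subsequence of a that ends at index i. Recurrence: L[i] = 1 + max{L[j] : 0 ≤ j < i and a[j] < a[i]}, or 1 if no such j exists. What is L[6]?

   i    0    1    2    3    4    5    6    7    8    9
a[i]   13   14    2   12   12   16   11    4    5   11
L[i]    1    2    1    2    2    3    2    2    3    4

2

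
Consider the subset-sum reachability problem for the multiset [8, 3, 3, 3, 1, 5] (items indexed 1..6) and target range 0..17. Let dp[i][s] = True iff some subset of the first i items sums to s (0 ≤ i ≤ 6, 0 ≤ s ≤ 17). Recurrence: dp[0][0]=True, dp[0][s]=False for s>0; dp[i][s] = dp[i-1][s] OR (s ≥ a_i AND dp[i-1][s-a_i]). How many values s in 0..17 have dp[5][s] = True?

14

i\s   0   1   2   3   4   5   6   7   8   9  10  11  12  13  14  15  16  17
  0   T   F   F   F   F   F   F   F   F   F   F   F   F   F   F   F   F   F
  1   T   F   F   F   F   F   F   F   T   F   F   F   F   F   F   F   F   F
  2   T   F   F   T   F   F   F   F   T   F   F   T   F   F   F   F   F   F
  3   T   F   F   T   F   F   T   F   T   F   F   T   F   F   T   F   F   F
  4   T   F   F   T   F   F   T   F   T   T   F   T   F   F   T   F   F   T
  5   T   T   F   T   T   F   T   T   T   T   T   T   T   F   T   T   F   T
  6   T   T   F   T   T   T   T   T   T   T   T   T   T   T   T   T   T   T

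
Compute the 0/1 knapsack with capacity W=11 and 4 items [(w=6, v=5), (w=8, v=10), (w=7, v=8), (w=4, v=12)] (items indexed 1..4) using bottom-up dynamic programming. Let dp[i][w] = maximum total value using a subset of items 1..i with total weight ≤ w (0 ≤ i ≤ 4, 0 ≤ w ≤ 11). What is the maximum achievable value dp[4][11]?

i\w   0   1   2   3   4   5   6   7   8   9  10  11
  0   0   0   0   0   0   0   0   0   0   0   0   0
  1   0   0   0   0   0   0   5   5   5   5   5   5
  2   0   0   0   0   0   0   5   5  10  10  10  10
  3   0   0   0   0   0   0   5   8  10  10  10  10
  4   0   0   0   0  12  12  12  12  12  12  17  20

20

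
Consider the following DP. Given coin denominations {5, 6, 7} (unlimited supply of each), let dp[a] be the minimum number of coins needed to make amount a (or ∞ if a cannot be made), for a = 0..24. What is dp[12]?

 a  0  1  2  3  4  5  6  7  8  9 10 11 12 13 14 15 16 17 18 19 20 21 22 23 24
dp  0  -  -  -  -  1  1  1  -  -  2  2  2  2  2  3  3  3  3  3  3  3  4  4  4
(- denotes ∞ / unreachable)

2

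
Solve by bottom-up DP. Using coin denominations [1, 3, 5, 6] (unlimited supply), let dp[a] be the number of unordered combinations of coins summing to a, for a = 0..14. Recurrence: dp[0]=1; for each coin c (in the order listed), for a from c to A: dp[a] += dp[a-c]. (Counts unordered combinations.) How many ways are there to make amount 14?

after  coin     0     1     2     3     4     5     6     7     8     9    10    11    12    13    14
          1     1     1     1     1     1     1     1     1     1     1     1     1     1     1     1
          3     1     1     1     2     2     2     3     3     3     4     4     4     5     5     5
          5     1     1     1     2     2     3     4     4     5     6     7     8     9    10    11
          6     1     1     1     2     2     3     5     5     6     8     9    11    14    15    17

17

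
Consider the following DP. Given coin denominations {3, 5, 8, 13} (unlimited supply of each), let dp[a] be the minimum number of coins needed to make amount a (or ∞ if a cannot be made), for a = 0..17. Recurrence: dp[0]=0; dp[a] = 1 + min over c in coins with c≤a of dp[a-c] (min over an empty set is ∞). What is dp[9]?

3

 a  0  1  2  3  4  5  6  7  8  9 10 11 12 13 14 15 16 17
dp  0  -  -  1  -  1  2  -  1  3  2  2  4  1  3  3  2  4
(- denotes ∞ / unreachable)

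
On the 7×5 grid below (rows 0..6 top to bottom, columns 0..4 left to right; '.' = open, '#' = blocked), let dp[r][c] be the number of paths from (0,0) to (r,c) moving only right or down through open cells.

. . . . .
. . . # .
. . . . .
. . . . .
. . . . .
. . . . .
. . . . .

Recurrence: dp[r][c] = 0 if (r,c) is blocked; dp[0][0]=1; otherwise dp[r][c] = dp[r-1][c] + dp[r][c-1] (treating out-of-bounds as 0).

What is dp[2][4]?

7

r\c   0   1   2   3   4
  0   1   1   1   1   1
  1   1   2   3   0   1
  2   1   3   6   6   7
  3   1   4  10  16  23
  4   1   5  15  31  54
  5   1   6  21  52 106
  6   1   7  28  80 186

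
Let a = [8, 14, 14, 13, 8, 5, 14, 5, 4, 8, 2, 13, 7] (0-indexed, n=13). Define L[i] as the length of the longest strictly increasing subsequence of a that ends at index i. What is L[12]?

   i    0    1    2    3    4    5    6    7    8    9   10   11   12
a[i]    8   14   14   13    8    5   14    5    4    8    2   13    7
L[i]    1    2    2    2    1    1    3    1    1    2    1    3    2

2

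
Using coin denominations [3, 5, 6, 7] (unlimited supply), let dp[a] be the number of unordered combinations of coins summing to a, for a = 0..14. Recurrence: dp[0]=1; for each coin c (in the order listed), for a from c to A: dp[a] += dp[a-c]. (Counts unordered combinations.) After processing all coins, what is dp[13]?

3

after  coin     0     1     2     3     4     5     6     7     8     9    10    11    12    13    14
          3     1     0     0     1     0     0     1     0     0     1     0     0     1     0     0
          5     1     0     0     1     0     1     1     0     1     1     1     1     1     1     1
          6     1     0     0     1     0     1     2     0     1     2     1     2     3     1     2
          7     1     0     0     1     0     1     2     1     1     2     2     2     4     3     3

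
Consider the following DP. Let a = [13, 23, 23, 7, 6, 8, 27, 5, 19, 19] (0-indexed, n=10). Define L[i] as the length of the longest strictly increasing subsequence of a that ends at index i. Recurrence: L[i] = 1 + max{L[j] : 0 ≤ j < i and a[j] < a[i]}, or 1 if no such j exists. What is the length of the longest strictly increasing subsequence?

3

   i    0    1    2    3    4    5    6    7    8    9
a[i]   13   23   23    7    6    8   27    5   19   19
L[i]    1    2    2    1    1    2    3    1    3    3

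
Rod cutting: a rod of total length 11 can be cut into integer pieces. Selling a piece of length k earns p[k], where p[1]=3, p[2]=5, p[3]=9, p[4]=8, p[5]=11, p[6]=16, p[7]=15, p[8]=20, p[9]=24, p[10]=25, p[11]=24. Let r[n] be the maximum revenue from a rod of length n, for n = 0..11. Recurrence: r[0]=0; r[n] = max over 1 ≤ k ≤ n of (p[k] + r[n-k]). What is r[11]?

   n    0    1    2    3    4    5    6    7    8    9   10   11
r[n]    0    3    6    9   12   15   18   21   24   27   30   33

33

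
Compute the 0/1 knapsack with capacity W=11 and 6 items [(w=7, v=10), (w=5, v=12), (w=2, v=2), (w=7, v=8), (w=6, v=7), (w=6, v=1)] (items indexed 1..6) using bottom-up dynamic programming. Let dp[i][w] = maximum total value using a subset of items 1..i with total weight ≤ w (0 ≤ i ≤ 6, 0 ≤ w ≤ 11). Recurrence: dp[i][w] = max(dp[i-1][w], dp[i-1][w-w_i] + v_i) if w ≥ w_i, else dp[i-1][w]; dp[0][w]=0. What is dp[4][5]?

12

i\w   0   1   2   3   4   5   6   7   8   9  10  11
  0   0   0   0   0   0   0   0   0   0   0   0   0
  1   0   0   0   0   0   0   0  10  10  10  10  10
  2   0   0   0   0   0  12  12  12  12  12  12  12
  3   0   0   2   2   2  12  12  14  14  14  14  14
  4   0   0   2   2   2  12  12  14  14  14  14  14
  5   0   0   2   2   2  12  12  14  14  14  14  19
  6   0   0   2   2   2  12  12  14  14  14  14  19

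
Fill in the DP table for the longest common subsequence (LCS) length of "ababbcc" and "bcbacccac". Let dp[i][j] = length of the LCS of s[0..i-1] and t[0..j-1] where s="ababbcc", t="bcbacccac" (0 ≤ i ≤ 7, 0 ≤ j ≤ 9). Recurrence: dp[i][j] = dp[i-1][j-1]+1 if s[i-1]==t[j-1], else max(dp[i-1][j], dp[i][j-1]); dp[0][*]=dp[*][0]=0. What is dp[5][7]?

2

   ''  b  c  b  a  c  c  c  a  c
''  0  0  0  0  0  0  0  0  0  0
 a  0  0  0  0  1  1  1  1  1  1
 b  0  1  1  1  1  1  1  1  1  1
 a  0  1  1  1  2  2  2  2  2  2
 b  0  1  1  2  2  2  2  2  2  2
 b  0  1  1  2  2  2  2  2  2  2
 c  0  1  2  2  2  3  3  3  3  3
 c  0  1  2  2  2  3  4  4  4  4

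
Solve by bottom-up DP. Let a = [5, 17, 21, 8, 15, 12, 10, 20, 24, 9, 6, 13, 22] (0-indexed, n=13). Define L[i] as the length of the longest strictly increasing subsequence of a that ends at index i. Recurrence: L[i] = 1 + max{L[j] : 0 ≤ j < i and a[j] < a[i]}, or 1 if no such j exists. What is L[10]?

   i    0    1    2    3    4    5    6    7    8    9   10   11   12
a[i]    5   17   21    8   15   12   10   20   24    9    6   13   22
L[i]    1    2    3    2    3    3    3    4    5    3    2    4    5

2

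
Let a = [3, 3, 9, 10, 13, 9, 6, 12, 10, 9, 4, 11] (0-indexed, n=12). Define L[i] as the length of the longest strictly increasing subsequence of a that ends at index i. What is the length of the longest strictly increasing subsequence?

   i    0    1    2    3    4    5    6    7    8    9   10   11
a[i]    3    3    9   10   13    9    6   12   10    9    4   11
L[i]    1    1    2    3    4    2    2    4    3    3    2    4

4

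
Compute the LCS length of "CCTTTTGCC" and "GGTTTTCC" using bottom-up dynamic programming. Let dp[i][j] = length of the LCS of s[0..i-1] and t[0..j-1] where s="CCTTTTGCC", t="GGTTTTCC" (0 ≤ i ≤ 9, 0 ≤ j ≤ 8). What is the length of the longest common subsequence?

   ''  G  G  T  T  T  T  C  C
''  0  0  0  0  0  0  0  0  0
 C  0  0  0  0  0  0  0  1  1
 C  0  0  0  0  0  0  0  1  2
 T  0  0  0  1  1  1  1  1  2
 T  0  0  0  1  2  2  2  2  2
 T  0  0  0  1  2  3  3  3  3
 T  0  0  0  1  2  3  4  4  4
 G  0  1  1  1  2  3  4  4  4
 C  0  1  1  1  2  3  4  5  5
 C  0  1  1  1  2  3  4  5  6

6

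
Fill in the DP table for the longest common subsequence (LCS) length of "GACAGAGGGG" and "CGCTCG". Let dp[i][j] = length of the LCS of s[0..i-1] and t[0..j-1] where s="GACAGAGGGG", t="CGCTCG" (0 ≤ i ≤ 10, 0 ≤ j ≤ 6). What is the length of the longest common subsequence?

3

   ''  C  G  C  T  C  G
''  0  0  0  0  0  0  0
 G  0  0  1  1  1  1  1
 A  0  0  1  1  1  1  1
 C  0  1  1  2  2  2  2
 A  0  1  1  2  2  2  2
 G  0  1  2  2  2  2  3
 A  0  1  2  2  2  2  3
 G  0  1  2  2  2  2  3
 G  0  1  2  2  2  2  3
 G  0  1  2  2  2  2  3
 G  0  1  2  2  2  2  3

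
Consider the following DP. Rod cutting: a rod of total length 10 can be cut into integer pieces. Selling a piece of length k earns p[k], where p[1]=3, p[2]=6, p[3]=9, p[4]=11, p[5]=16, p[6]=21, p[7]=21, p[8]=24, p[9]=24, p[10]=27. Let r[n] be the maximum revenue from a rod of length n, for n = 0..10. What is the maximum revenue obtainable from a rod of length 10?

33

   n    0    1    2    3    4    5    6    7    8    9   10
r[n]    0    3    6    9   12   16   21   24   27   30   33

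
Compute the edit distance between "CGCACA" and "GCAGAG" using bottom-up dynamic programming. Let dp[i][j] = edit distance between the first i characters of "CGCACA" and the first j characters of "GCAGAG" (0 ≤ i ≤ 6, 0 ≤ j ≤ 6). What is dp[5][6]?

4

   ''  G  C  A  G  A  G
''  0  1  2  3  4  5  6
 C  1  1  1  2  3  4  5
 G  2  1  2  2  2  3  4
 C  3  2  1  2  3  3  4
 A  4  3  2  1  2  3  4
 C  5  4  3  2  2  3  4
 A  6  5  4  3  3  2  3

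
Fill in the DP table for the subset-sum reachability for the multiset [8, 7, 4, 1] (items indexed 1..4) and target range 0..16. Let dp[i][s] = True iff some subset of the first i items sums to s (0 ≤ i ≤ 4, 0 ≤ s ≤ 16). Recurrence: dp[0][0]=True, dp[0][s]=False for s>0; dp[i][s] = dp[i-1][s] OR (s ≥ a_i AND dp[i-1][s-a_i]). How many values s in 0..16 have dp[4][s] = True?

i\s   0   1   2   3   4   5   6   7   8   9  10  11  12  13  14  15  16
  0   T   F   F   F   F   F   F   F   F   F   F   F   F   F   F   F   F
  1   T   F   F   F   F   F   F   F   T   F   F   F   F   F   F   F   F
  2   T   F   F   F   F   F   F   T   T   F   F   F   F   F   F   T   F
  3   T   F   F   F   T   F   F   T   T   F   F   T   T   F   F   T   F
  4   T   T   F   F   T   T   F   T   T   T   F   T   T   T   F   T   T

12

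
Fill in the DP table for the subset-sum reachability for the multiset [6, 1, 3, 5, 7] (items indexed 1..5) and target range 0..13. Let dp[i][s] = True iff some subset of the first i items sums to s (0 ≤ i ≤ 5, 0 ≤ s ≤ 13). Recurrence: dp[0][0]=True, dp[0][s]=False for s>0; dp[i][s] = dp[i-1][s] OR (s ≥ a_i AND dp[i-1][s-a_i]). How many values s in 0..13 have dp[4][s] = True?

i\s   0   1   2   3   4   5   6   7   8   9  10  11  12  13
  0   T   F   F   F   F   F   F   F   F   F   F   F   F   F
  1   T   F   F   F   F   F   T   F   F   F   F   F   F   F
  2   T   T   F   F   F   F   T   T   F   F   F   F   F   F
  3   T   T   F   T   T   F   T   T   F   T   T   F   F   F
  4   T   T   F   T   T   T   T   T   T   T   T   T   T   F
  5   T   T   F   T   T   T   T   T   T   T   T   T   T   T

12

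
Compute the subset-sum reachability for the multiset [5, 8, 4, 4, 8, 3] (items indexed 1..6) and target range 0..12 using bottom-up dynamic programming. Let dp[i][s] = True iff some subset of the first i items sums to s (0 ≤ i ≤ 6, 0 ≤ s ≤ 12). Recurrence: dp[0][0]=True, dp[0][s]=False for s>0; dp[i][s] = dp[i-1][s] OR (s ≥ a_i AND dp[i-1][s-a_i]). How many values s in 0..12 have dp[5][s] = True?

i\s   0   1   2   3   4   5   6   7   8   9  10  11  12
  0   T   F   F   F   F   F   F   F   F   F   F   F   F
  1   T   F   F   F   F   T   F   F   F   F   F   F   F
  2   T   F   F   F   F   T   F   F   T   F   F   F   F
  3   T   F   F   F   T   T   F   F   T   T   F   F   T
  4   T   F   F   F   T   T   F   F   T   T   F   F   T
  5   T   F   F   F   T   T   F   F   T   T   F   F   T
  6   T   F   F   T   T   T   F   T   T   T   F   T   T

6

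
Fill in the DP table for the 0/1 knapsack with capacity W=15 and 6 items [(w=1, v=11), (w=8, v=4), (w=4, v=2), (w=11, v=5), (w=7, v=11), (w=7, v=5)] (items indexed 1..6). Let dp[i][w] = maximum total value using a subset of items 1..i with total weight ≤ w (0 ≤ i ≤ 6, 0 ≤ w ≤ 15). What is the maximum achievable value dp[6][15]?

i\w   0   1   2   3   4   5   6   7   8   9  10  11  12  13  14  15
  0   0   0   0   0   0   0   0   0   0   0   0   0   0   0   0   0
  1   0  11  11  11  11  11  11  11  11  11  11  11  11  11  11  11
  2   0  11  11  11  11  11  11  11  11  15  15  15  15  15  15  15
  3   0  11  11  11  11  13  13  13  13  15  15  15  15  17  17  17
  4   0  11  11  11  11  13  13  13  13  15  15  15  16  17  17  17
  5   0  11  11  11  11  13  13  13  22  22  22  22  24  24  24  24
  6   0  11  11  11  11  13  13  13  22  22  22  22  24  24  24  27

27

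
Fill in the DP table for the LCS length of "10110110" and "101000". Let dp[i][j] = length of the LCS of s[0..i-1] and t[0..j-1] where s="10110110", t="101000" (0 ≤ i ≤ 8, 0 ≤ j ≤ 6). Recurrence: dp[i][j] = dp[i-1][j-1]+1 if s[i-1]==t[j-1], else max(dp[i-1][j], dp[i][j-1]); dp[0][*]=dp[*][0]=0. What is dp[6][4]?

   ''  1  0  1  0  0  0
''  0  0  0  0  0  0  0
 1  0  1  1  1  1  1  1
 0  0  1  2  2  2  2  2
 1  0  1  2  3  3  3  3
 1  0  1  2  3  3  3  3
 0  0  1  2  3  4  4  4
 1  0  1  2  3  4  4  4
 1  0  1  2  3  4  4  4
 0  0  1  2  3  4  5  5

4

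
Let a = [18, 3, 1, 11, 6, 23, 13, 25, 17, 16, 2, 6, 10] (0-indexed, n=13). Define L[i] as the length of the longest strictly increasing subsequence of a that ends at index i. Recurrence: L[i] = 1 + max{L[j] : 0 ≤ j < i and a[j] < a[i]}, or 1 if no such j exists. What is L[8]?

   i    0    1    2    3    4    5    6    7    8    9   10   11   12
a[i]   18    3    1   11    6   23   13   25   17   16    2    6   10
L[i]    1    1    1    2    2    3    3    4    4    4    2    3    4

4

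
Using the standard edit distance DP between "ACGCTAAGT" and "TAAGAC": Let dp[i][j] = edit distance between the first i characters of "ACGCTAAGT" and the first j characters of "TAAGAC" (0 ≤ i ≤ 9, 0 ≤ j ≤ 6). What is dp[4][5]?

3

   ''  T  A  A  G  A  C
''  0  1  2  3  4  5  6
 A  1  1  1  2  3  4  5
 C  2  2  2  2  3  4  4
 G  3  3  3  3  2  3  4
 C  4  4  4  4  3  3  3
 T  5  4  5  5  4  4  4
 A  6  5  4  5  5  4  5
 A  7  6  5  4  5  5  5
 G  8  7  6  5  4  5  6
 T  9  8  7  6  5  5  6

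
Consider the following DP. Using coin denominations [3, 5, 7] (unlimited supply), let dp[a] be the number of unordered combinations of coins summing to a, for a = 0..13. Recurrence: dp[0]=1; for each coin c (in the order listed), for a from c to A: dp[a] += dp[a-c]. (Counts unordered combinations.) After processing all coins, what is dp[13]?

2

after  coin     0     1     2     3     4     5     6     7     8     9    10    11    12    13
          3     1     0     0     1     0     0     1     0     0     1     0     0     1     0
          5     1     0     0     1     0     1     1     0     1     1     1     1     1     1
          7     1     0     0     1     0     1     1     1     1     1     2     1     2     2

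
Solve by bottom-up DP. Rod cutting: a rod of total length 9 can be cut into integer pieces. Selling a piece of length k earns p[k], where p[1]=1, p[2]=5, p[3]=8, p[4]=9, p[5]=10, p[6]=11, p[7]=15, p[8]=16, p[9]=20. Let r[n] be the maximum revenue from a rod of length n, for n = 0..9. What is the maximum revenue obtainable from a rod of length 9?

   n    0    1    2    3    4    5    6    7    8    9
r[n]    0    1    5    8   10   13   16   18   21   24

24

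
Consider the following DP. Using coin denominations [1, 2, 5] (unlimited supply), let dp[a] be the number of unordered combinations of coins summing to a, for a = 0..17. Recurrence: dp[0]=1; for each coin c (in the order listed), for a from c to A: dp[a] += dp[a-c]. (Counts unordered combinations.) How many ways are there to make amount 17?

22

after  coin     0     1     2     3     4     5     6     7     8     9    10    11    12    13    14    15    16    17
          1     1     1     1     1     1     1     1     1     1     1     1     1     1     1     1     1     1     1
          2     1     1     2     2     3     3     4     4     5     5     6     6     7     7     8     8     9     9
          5     1     1     2     2     3     4     5     6     7     8    10    11    13    14    16    18    20    22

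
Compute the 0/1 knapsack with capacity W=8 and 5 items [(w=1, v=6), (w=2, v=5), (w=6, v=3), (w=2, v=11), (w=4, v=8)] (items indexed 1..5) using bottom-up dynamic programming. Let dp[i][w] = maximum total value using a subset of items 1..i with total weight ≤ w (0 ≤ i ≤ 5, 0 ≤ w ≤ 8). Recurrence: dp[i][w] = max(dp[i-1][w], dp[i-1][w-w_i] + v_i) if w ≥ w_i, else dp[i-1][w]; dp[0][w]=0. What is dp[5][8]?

i\w   0   1   2   3   4   5   6   7   8
  0   0   0   0   0   0   0   0   0   0
  1   0   6   6   6   6   6   6   6   6
  2   0   6   6  11  11  11  11  11  11
  3   0   6   6  11  11  11  11  11  11
  4   0   6  11  17  17  22  22  22  22
  5   0   6  11  17  17  22  22  25  25

25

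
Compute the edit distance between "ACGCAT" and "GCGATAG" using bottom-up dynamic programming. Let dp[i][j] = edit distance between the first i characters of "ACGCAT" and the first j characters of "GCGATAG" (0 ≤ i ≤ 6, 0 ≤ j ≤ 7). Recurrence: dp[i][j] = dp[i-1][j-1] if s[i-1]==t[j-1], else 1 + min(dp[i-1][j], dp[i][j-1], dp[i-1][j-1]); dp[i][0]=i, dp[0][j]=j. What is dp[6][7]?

   ''  G  C  G  A  T  A  G
''  0  1  2  3  4  5  6  7
 A  1  1  2  3  3  4  5  6
 C  2  2  1  2  3  4  5  6
 G  3  2  2  1  2  3  4  5
 C  4  3  2  2  2  3  4  5
 A  5  4  3  3  2  3  3  4
 T  6  5  4  4  3  2  3  4

4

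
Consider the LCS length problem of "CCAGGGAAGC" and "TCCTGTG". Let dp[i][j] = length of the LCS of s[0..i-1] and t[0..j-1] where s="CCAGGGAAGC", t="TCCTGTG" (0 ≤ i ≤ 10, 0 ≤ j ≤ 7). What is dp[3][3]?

   ''  T  C  C  T  G  T  G
''  0  0  0  0  0  0  0  0
 C  0  0  1  1  1  1  1  1
 C  0  0  1  2  2  2  2  2
 A  0  0  1  2  2  2  2  2
 G  0  0  1  2  2  3  3  3
 G  0  0  1  2  2  3  3  4
 G  0  0  1  2  2  3  3  4
 A  0  0  1  2  2  3  3  4
 A  0  0  1  2  2  3  3  4
 G  0  0  1  2  2  3  3  4
 C  0  0  1  2  2  3  3  4

2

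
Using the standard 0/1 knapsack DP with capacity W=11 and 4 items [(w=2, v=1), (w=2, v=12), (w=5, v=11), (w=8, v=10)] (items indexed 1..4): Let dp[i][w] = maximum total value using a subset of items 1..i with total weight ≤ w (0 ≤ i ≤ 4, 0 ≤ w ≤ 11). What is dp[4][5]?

13

i\w   0   1   2   3   4   5   6   7   8   9  10  11
  0   0   0   0   0   0   0   0   0   0   0   0   0
  1   0   0   1   1   1   1   1   1   1   1   1   1
  2   0   0  12  12  13  13  13  13  13  13  13  13
  3   0   0  12  12  13  13  13  23  23  24  24  24
  4   0   0  12  12  13  13  13  23  23  24  24  24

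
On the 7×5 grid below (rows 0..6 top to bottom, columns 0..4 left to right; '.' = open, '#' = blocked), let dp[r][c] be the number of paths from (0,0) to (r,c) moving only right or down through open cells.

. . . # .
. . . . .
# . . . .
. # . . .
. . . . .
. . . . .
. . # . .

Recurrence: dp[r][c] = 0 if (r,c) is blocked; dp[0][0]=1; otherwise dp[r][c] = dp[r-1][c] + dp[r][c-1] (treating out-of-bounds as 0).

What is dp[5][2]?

r\c   0   1   2   3   4
  0   1   1   1   0   0
  1   1   2   3   3   3
  2   0   2   5   8  11
  3   0   0   5  13  24
  4   0   0   5  18  42
  5   0   0   5  23  65
  6   0   0   0  23  88

5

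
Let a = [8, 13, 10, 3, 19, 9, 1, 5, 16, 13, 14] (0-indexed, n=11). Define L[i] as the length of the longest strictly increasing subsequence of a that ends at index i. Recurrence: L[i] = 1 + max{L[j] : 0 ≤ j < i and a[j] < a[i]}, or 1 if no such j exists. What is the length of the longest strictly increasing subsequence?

4

   i    0    1    2    3    4    5    6    7    8    9   10
a[i]    8   13   10    3   19    9    1    5   16   13   14
L[i]    1    2    2    1    3    2    1    2    3    3    4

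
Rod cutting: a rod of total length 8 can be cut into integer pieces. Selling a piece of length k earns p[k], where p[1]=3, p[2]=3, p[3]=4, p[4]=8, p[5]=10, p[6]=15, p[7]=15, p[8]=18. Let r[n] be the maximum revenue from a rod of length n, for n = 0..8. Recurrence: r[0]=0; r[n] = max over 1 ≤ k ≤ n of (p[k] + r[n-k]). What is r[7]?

   n    0    1    2    3    4    5    6    7    8
r[n]    0    3    6    9   12   15   18   21   24

21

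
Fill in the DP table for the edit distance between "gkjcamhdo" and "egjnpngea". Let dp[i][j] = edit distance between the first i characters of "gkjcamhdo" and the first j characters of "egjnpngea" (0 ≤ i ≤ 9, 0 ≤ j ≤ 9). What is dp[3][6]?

5

   ''  e  g  j  n  p  n  g  e  a
''  0  1  2  3  4  5  6  7  8  9
 g  1  1  1  2  3  4  5  6  7  8
 k  2  2  2  2  3  4  5  6  7  8
 j  3  3  3  2  3  4  5  6  7  8
 c  4  4  4  3  3  4  5  6  7  8
 a  5  5  5  4  4  4  5  6  7  7
 m  6  6  6  5  5  5  5  6  7  8
 h  7  7  7  6  6  6  6  6  7  8
 d  8  8  8  7  7  7  7  7  7  8
 o  9  9  9  8  8  8  8  8  8  8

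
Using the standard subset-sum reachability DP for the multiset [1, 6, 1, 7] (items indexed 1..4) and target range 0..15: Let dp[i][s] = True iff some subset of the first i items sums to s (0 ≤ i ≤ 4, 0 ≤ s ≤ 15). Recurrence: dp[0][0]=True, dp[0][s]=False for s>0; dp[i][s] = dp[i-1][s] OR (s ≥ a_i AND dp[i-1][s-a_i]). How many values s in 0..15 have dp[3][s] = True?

i\s   0   1   2   3   4   5   6   7   8   9  10  11  12  13  14  15
  0   T   F   F   F   F   F   F   F   F   F   F   F   F   F   F   F
  1   T   T   F   F   F   F   F   F   F   F   F   F   F   F   F   F
  2   T   T   F   F   F   F   T   T   F   F   F   F   F   F   F   F
  3   T   T   T   F   F   F   T   T   T   F   F   F   F   F   F   F
  4   T   T   T   F   F   F   T   T   T   T   F   F   F   T   T   T

6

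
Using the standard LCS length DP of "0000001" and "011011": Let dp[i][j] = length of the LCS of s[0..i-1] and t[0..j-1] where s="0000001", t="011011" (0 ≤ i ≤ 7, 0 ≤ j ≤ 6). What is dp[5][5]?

2

   ''  0  1  1  0  1  1
''  0  0  0  0  0  0  0
 0  0  1  1  1  1  1  1
 0  0  1  1  1  2  2  2
 0  0  1  1  1  2  2  2
 0  0  1  1  1  2  2  2
 0  0  1  1  1  2  2  2
 0  0  1  1  1  2  2  2
 1  0  1  2  2  2  3  3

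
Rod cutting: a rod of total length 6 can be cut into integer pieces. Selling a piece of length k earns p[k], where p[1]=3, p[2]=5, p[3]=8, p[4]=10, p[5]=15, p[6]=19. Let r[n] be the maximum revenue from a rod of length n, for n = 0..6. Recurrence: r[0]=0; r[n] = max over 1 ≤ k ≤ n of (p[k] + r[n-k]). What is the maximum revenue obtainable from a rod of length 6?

19

   n    0    1    2    3    4    5    6
r[n]    0    3    6    9   12   15   19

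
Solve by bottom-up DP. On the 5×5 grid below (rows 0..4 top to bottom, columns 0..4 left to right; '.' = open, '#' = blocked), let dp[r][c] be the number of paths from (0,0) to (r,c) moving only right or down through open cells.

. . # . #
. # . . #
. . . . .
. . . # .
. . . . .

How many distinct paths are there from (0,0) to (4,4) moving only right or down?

r\c   0   1   2   3   4
  0   1   1   0   0   0
  1   1   0   0   0   0
  2   1   1   1   1   1
  3   1   2   3   0   1
  4   1   3   6   6   7

7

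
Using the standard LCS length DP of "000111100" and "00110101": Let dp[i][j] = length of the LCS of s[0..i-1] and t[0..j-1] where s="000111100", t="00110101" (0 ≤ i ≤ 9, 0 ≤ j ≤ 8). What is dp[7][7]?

   ''  0  0  1  1  0  1  0  1
''  0  0  0  0  0  0  0  0  0
 0  0  1  1  1  1  1  1  1  1
 0  0  1  2  2  2  2  2  2  2
 0  0  1  2  2  2  3  3  3  3
 1  0  1  2  3  3  3  4  4  4
 1  0  1  2  3  4  4  4  4  5
 1  0  1  2  3  4  4  5  5  5
 1  0  1  2  3  4  4  5  5  6
 0  0  1  2  3  4  5  5  6  6
 0  0  1  2  3  4  5  5  6  6

5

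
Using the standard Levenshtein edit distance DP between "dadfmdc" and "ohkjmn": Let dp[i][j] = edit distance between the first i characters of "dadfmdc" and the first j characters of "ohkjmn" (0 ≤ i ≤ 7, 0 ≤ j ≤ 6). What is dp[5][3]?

   ''  o  h  k  j  m  n
''  0  1  2  3  4  5  6
 d  1  1  2  3  4  5  6
 a  2  2  2  3  4  5  6
 d  3  3  3  3  4  5  6
 f  4  4  4  4  4  5  6
 m  5  5  5  5  5  4  5
 d  6  6  6  6  6  5  5
 c  7  7  7  7  7  6  6

5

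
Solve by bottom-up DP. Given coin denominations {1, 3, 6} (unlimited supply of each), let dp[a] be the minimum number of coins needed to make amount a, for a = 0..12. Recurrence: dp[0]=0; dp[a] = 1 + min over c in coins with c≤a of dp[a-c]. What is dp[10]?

 a  0  1  2  3  4  5  6  7  8  9 10 11 12
dp  0  1  2  1  2  3  1  2  3  2  3  4  2

3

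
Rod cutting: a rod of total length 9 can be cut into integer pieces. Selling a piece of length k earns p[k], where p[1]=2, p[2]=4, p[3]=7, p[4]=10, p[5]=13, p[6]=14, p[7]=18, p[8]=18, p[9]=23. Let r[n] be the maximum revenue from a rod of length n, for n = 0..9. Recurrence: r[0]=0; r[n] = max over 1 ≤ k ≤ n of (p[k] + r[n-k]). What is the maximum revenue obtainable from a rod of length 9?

23

   n    0    1    2    3    4    5    6    7    8    9
r[n]    0    2    4    7   10   13   15   18   20   23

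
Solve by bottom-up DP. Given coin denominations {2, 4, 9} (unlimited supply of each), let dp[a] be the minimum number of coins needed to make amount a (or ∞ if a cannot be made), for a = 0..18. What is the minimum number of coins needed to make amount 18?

 a  0  1  2  3  4  5  6  7  8  9 10 11 12 13 14 15 16 17 18
dp  0  -  1  -  1  -  2  -  2  1  3  2  3  2  4  3  4  3  2
(- denotes ∞ / unreachable)

2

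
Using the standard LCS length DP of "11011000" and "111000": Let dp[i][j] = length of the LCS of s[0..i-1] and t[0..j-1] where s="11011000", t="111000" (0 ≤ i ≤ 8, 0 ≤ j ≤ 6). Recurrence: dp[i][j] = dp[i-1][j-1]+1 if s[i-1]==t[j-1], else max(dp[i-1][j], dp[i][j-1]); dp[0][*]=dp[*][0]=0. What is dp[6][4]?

   ''  1  1  1  0  0  0
''  0  0  0  0  0  0  0
 1  0  1  1  1  1  1  1
 1  0  1  2  2  2  2  2
 0  0  1  2  2  3  3  3
 1  0  1  2  3  3  3  3
 1  0  1  2  3  3  3  3
 0  0  1  2  3  4  4  4
 0  0  1  2  3  4  5  5
 0  0  1  2  3  4  5  6

4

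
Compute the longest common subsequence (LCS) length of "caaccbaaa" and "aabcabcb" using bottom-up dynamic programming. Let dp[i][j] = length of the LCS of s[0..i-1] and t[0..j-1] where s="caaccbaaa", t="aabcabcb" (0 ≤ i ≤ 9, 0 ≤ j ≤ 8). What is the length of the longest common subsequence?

   ''  a  a  b  c  a  b  c  b
''  0  0  0  0  0  0  0  0  0
 c  0  0  0  0  1  1  1  1  1
 a  0  1  1  1  1  2  2  2  2
 a  0  1  2  2  2  2  2  2  2
 c  0  1  2  2  3  3  3  3  3
 c  0  1  2  2  3  3  3  4  4
 b  0  1  2  3  3  3  4  4  5
 a  0  1  2  3  3  4  4  4  5
 a  0  1  2  3  3  4  4  4  5
 a  0  1  2  3  3  4  4  4  5

5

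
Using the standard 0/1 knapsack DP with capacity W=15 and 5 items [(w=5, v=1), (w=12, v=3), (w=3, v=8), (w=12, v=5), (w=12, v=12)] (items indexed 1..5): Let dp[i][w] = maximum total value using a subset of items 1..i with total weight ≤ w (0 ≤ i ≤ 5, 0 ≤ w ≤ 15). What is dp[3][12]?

i\w   0   1   2   3   4   5   6   7   8   9  10  11  12  13  14  15
  0   0   0   0   0   0   0   0   0   0   0   0   0   0   0   0   0
  1   0   0   0   0   0   1   1   1   1   1   1   1   1   1   1   1
  2   0   0   0   0   0   1   1   1   1   1   1   1   3   3   3   3
  3   0   0   0   8   8   8   8   8   9   9   9   9   9   9   9  11
  4   0   0   0   8   8   8   8   8   9   9   9   9   9   9   9  13
  5   0   0   0   8   8   8   8   8   9   9   9   9  12  12  12  20

9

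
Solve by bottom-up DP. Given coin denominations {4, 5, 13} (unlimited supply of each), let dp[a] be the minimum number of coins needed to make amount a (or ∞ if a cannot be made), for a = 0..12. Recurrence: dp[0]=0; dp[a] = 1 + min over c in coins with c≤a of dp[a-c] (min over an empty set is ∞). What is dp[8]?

2

 a  0  1  2  3  4  5  6  7  8  9 10 11 12
dp  0  -  -  -  1  1  -  -  2  2  2  -  3
(- denotes ∞ / unreachable)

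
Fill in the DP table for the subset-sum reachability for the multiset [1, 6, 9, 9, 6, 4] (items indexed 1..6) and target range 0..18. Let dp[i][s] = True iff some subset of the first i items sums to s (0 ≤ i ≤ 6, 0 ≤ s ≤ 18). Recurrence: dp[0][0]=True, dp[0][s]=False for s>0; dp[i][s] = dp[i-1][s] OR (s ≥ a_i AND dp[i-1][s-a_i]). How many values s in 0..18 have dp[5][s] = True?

i\s   0   1   2   3   4   5   6   7   8   9  10  11  12  13  14  15  16  17  18
  0   T   F   F   F   F   F   F   F   F   F   F   F   F   F   F   F   F   F   F
  1   T   T   F   F   F   F   F   F   F   F   F   F   F   F   F   F   F   F   F
  2   T   T   F   F   F   F   T   T   F   F   F   F   F   F   F   F   F   F   F
  3   T   T   F   F   F   F   T   T   F   T   T   F   F   F   F   T   T   F   F
  4   T   T   F   F   F   F   T   T   F   T   T   F   F   F   F   T   T   F   T
  5   T   T   F   F   F   F   T   T   F   T   T   F   T   T   F   T   T   F   T
  6   T   T   F   F   T   T   T   T   F   T   T   T   T   T   T   T   T   T   T

11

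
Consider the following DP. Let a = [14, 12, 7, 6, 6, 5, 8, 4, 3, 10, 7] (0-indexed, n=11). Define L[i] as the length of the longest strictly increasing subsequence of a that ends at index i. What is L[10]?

2

   i    0    1    2    3    4    5    6    7    8    9   10
a[i]   14   12    7    6    6    5    8    4    3   10    7
L[i]    1    1    1    1    1    1    2    1    1    3    2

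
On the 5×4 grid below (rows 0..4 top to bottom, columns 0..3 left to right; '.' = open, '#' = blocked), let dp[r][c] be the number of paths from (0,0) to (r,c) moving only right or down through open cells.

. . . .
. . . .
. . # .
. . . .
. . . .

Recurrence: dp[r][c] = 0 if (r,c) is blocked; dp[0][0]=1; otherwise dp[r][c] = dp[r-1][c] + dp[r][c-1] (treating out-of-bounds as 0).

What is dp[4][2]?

r\c   0   1   2   3
  0   1   1   1   1
  1   1   2   3   4
  2   1   3   0   4
  3   1   4   4   8
  4   1   5   9  17

9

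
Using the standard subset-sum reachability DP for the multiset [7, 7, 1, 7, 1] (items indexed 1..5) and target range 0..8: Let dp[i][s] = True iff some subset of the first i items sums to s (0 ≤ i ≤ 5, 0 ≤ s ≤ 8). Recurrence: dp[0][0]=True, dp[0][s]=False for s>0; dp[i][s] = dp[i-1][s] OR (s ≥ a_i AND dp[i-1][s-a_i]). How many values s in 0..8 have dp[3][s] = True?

4

i\s   0   1   2   3   4   5   6   7   8
  0   T   F   F   F   F   F   F   F   F
  1   T   F   F   F   F   F   F   T   F
  2   T   F   F   F   F   F   F   T   F
  3   T   T   F   F   F   F   F   T   T
  4   T   T   F   F   F   F   F   T   T
  5   T   T   T   F   F   F   F   T   T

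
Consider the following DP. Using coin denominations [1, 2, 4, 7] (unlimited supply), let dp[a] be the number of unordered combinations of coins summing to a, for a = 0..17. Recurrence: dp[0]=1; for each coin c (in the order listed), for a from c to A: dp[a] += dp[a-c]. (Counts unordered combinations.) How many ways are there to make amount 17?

39

after  coin     0     1     2     3     4     5     6     7     8     9    10    11    12    13    14    15    16    17
          1     1     1     1     1     1     1     1     1     1     1     1     1     1     1     1     1     1     1
          2     1     1     2     2     3     3     4     4     5     5     6     6     7     7     8     8     9     9
          4     1     1     2     2     4     4     6     6     9     9    12    12    16    16    20    20    25    25
          7     1     1     2     2     4     4     6     7    10    11    14    16    20    22    27    30    36    39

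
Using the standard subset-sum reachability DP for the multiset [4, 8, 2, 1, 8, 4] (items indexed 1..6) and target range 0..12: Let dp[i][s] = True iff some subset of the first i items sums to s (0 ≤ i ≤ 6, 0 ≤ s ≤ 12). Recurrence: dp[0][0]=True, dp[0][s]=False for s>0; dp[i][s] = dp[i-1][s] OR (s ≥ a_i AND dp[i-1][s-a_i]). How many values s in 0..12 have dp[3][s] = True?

7

i\s   0   1   2   3   4   5   6   7   8   9  10  11  12
  0   T   F   F   F   F   F   F   F   F   F   F   F   F
  1   T   F   F   F   T   F   F   F   F   F   F   F   F
  2   T   F   F   F   T   F   F   F   T   F   F   F   T
  3   T   F   T   F   T   F   T   F   T   F   T   F   T
  4   T   T   T   T   T   T   T   T   T   T   T   T   T
  5   T   T   T   T   T   T   T   T   T   T   T   T   T
  6   T   T   T   T   T   T   T   T   T   T   T   T   T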